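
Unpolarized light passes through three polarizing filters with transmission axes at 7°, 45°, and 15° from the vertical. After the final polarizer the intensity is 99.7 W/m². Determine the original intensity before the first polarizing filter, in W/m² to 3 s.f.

I₀ ≈ 428 W/m²

Unpolarized light through the first polarizer → I₁ = ½ I₀, now polarized at 7°.
I₂ = I₁ cos²(45° − 7°) = 0.5 I₀ · cos²(38°) = 0.3105 I₀.
I₃ = I₂ cos²(15° − 45°) = 0.3105 I₀ · cos²(30°) = 0.2329 I₀.
So 99.7 W/m² = 0.2329 I₀, giving I₀ = 99.7/0.2329 = 428.2 W/m².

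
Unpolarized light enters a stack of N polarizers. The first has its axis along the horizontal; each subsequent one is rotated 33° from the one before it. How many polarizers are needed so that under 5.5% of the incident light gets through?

N = 8

First polarizer halves the unpolarized light: factor 1/2.
Each further stage multiplies by cos²(33°) = 0.7034.
After N polarizers: T = 0.5·0.7034^(N−1). Require T < 0.055 ⇒ N−1 > ln(0.055/0.5)/ln(0.7034) = 6.27, so N−1 ≥ 7 and N = 8.
Check: N=8 gives T = 0.04258 < 0.055; N=7 gives T = 0.06054.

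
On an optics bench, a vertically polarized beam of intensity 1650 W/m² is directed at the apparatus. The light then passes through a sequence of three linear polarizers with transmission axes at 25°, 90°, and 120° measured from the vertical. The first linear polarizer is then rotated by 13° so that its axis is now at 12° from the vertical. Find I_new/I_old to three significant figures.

Before rotation:
By Malus's law, I₁ = I₀ cos²(25° − 0°) = I₀ cos²(25°) = 0.8214 I₀.
I₂ = I₁ cos²(90° − 25°) = 0.8214 I₀ · cos²(65°) = 0.1467 I₀.
I₃ = I₂ cos²(120° − 90°) = 0.1467 I₀ · cos²(30°) = 0.11 I₀.
After rotation:
I₁ = I₀ cos²(12° − 0°) = I₀ cos²(12°) = 0.9568 I₀.
I₂ = I₁ cos²(90° − 12°) = 0.9568 I₀ · cos²(78°) = 0.04136 I₀.
I₃ = I₂ cos²(120° − 90°) = 0.04136 I₀ · cos²(30°) = 0.03102 I₀.
Ratio = 0.03102 / 0.11 = 0.2819.

I_new/I_old ≈ 0.282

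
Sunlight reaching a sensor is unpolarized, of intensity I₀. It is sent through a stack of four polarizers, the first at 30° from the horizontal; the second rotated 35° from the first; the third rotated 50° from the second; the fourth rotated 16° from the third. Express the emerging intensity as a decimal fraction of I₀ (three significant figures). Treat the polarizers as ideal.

Unpolarized light through the first polarizer → I₁ = ½ I₀, now polarized at 30°.
I₂ = I₁ cos²(35°) = 0.5 · 0.671 I₀ = 0.3355 I₀.
I₃ = I₂ cos²(50°) = 0.3355 · 0.4132 I₀ = 0.1386 I₀.
I₄ = I₃ cos²(16°) = 0.1386 · 0.924 I₀ = 0.1281 I₀.
Transmitted fraction = 0.1281.

≈ 0.128 I₀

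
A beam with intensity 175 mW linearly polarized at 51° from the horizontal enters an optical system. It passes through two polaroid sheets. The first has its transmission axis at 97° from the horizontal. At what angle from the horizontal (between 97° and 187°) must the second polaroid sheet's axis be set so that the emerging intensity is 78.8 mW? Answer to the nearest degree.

θ ≈ 112°

I₁ = I₀ cos²(97° − 51°) = I₀ cos²(46°) = 0.4826 I₀.
Target fraction: 78.8 / 175 mW = 0.4503 of I₀.
Need I₂/I₀ = 0.4503, so cos²(θ − 97°) = 0.4503 / 0.4826 = 0.9331.
θ − 97° = arccos(√0.9331) = 15.0°, giving θ ≈ 97 + 15.0 = 112.0°.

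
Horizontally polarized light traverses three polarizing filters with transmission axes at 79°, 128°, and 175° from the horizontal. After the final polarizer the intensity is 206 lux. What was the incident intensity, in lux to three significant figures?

I₀ ≈ 2.83e4 lux

By Malus's law, I₁ = I₀ cos²(79° − 0°) = I₀ cos²(79°) = 0.03641 I₀.
I₂ = I₁ cos²(128° − 79°) = 0.03641 I₀ · cos²(49°) = 0.01567 I₀.
I₃ = I₂ cos²(175° − 128°) = 0.01567 I₀ · cos²(47°) = 0.007289 I₀.
So 206 lux = 0.007289 I₀, giving I₀ = 206/0.007289 = 2.826e+04 lux.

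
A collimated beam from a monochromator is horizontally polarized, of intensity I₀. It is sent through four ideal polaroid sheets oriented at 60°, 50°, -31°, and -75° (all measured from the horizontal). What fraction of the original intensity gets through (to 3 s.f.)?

I₁ = I₀ cos²(60° − 0°) = I₀ cos²(60°) = 0.25 I₀.
I₂ = I₁ cos²(50° − 60°) = 0.25 I₀ · cos²(10°) = 0.2425 I₀.
I₃ = I₂ cos²(-31° − 50°) = 0.2425 I₀ · cos²(81°) = 0.005933 I₀.
I₄ = I₃ cos²(-75° + 31°) = 0.005933 I₀ · cos²(44°) = 0.00307 I₀.
Transmitted fraction = 0.00307.

≈ 0.00307 I₀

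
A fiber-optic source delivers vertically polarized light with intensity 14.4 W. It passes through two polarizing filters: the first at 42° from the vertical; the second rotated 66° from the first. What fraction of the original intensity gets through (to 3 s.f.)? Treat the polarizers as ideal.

I₁ = 14.4 W · cos²(42°) = 7.953 W.
I₂ = I₁ · cos²(66°) = 7.953 · 0.1654 = 1.316 W.
Transmitted fraction = 0.09136.

I/I₀ ≈ 0.0914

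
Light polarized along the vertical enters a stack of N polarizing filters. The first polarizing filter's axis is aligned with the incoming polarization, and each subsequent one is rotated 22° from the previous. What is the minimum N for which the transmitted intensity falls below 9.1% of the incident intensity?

N = 17

First polarizer is aligned with the polarization: full transmission.
Each further stage multiplies by cos²(22°) = 0.8597.
After N polarizers: T = 0.8597^(N−1). Require T < 0.091 ⇒ N−1 > ln(0.091)/ln(0.8597) = 15.85, so N−1 ≥ 16 and N = 17.
Check: N=17 gives T = 0.08898 < 0.091; N=16 gives T = 0.1035.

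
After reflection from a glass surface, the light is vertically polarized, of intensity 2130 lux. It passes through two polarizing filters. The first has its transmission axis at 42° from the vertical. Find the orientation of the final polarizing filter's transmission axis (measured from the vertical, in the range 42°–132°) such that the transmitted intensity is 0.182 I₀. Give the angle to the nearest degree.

θ ≈ 97°

I₁ = I₀ cos²(42° − 0°) = I₀ cos²(42°) = 0.5523 I₀.
Need I₂/I₀ = 0.182, so cos²(θ − 42°) = 0.182 / 0.5523 = 0.3296.
θ − 42° = arccos(√0.3296) = 55.0°, giving θ ≈ 42 + 55.0 = 97.0°.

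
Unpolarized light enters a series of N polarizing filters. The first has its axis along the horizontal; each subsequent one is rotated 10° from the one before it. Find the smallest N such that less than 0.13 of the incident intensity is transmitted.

N = 45

First polarizer halves the unpolarized light: factor 1/2.
Each further stage multiplies by cos²(10°) = 0.9698.
After N polarizers: T = 0.5·0.9698^(N−1). Require T < 0.13 ⇒ N−1 > ln(0.13/0.5)/ln(0.9698) = 44.00, so N−1 ≥ 44 and N = 45.
Check: N=45 gives T = 0.13 < 0.13; N=44 gives T = 0.134.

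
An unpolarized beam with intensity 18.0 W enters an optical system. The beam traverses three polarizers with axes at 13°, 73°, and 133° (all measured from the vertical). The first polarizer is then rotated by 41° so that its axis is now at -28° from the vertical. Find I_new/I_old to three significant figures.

Before rotation:
Unpolarized light through the first polarizer → I₁ = ½ I₀, now polarized at 13°.
I₂ = I₁ cos²(73° − 13°) = 0.5 I₀ · cos²(60°) = 0.125 I₀.
I₃ = I₂ cos²(133° − 73°) = 0.125 I₀ · cos²(60°) = 0.03125 I₀.
After rotation:
Unpolarized light through the first polarizer → I₁ = ½ I₀, now polarized at -28°.
Angle between axes 1 and 2: 79°. I₂ = 0.5 I₀ · cos²(79°) = 0.0182 I₀.
I₃ = I₂ cos²(133° − 73°) = 0.0182 I₀ · cos²(60°) = 0.004551 I₀.
Ratio = 0.004551 / 0.03125 = 0.1456.

I_new/I_old ≈ 0.146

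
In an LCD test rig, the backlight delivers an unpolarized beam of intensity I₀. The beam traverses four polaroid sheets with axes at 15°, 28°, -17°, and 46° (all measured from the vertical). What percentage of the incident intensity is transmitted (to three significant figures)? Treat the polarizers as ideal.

≈ 4.89%

Unpolarized light through the first polarizer → I₁ = ½ I₀, now polarized at 15°.
I₂ = I₁ cos²(28° − 15°) = 0.5 I₀ · cos²(13°) = 0.4747 I₀.
I₃ = I₂ cos²(-17° − 28°) = 0.4747 I₀ · cos²(45°) = 0.2373 I₀.
I₄ = I₃ cos²(46° + 17°) = 0.2373 I₀ · cos²(63°) = 0.04892 I₀.
That is 4.892% of the incident intensity.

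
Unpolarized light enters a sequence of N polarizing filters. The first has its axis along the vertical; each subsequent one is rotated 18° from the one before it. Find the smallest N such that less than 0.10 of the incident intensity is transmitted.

N = 18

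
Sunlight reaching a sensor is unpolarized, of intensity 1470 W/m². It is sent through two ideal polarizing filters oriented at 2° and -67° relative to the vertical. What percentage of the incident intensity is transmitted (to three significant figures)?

≈ 6.42%

Unpolarized light through the first polarizer → I₁ = 1470 W/m²/2 = 735 W/m², polarized at 2°.
I₂ = I₁ · cos²(69°) = 735 · 0.1284 = 94.39 W/m².
That is 6.421% of the incident intensity.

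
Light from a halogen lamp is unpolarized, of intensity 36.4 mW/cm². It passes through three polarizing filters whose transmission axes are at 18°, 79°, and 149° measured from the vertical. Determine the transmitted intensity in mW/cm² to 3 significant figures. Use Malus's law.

Unpolarized light through the first polarizer → I₁ = 36.4 mW/cm²/2 = 18.2 mW/cm², polarized at 18°.
I₂ = I₁ · cos²(61°) = 18.2 · 0.235 = 4.278 mW/cm².
I₃ = I₂ · cos²(70°) = 4.278 · 0.117 = 0.5004 mW/cm².

I ≈ 0.500 mW/cm²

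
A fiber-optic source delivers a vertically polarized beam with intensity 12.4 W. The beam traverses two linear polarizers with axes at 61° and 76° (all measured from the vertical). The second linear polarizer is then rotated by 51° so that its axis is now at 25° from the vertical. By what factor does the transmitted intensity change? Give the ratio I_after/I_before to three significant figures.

I_new/I_old ≈ 0.702

Before rotation:
I₁ = I₀ cos²(61° − 0°) = I₀ cos²(61°) = 0.235 I₀.
I₂ = I₁ cos²(76° − 61°) = 0.235 I₀ · cos²(15°) = 0.2193 I₀.
After rotation:
I₁ = I₀ cos²(61° − 0°) = I₀ cos²(61°) = 0.235 I₀.
I₂ = I₁ cos²(25° − 61°) = 0.235 I₀ · cos²(36°) = 0.1538 I₀.
Ratio = 0.1538 / 0.2193 = 0.7015.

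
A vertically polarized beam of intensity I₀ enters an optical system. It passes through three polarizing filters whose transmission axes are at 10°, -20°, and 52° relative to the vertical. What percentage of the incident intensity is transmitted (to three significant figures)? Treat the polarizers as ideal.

By Malus's law, I₁ = I₀ cos²(10° − 0°) = I₀ cos²(10°) = 0.9698 I₀.
I₂ = I₁ cos²(-20° − 10°) = 0.9698 I₀ · cos²(30°) = 0.7274 I₀.
I₃ = I₂ cos²(52° + 20°) = 0.7274 I₀ · cos²(72°) = 0.06946 I₀.
That is 6.946% of the incident intensity.

≈ 6.95%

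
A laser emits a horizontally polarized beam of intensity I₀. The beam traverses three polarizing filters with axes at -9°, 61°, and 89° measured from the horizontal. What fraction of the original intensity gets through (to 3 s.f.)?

≈ 0.0890 I₀

I₁ = I₀ cos²(-9° − 0°) = I₀ cos²(9°) = 0.9755 I₀.
I₂ = I₁ cos²(61° + 9°) = 0.9755 I₀ · cos²(70°) = 0.1141 I₀.
I₃ = I₂ cos²(89° − 61°) = 0.1141 I₀ · cos²(28°) = 0.08896 I₀.
Transmitted fraction = 0.08896.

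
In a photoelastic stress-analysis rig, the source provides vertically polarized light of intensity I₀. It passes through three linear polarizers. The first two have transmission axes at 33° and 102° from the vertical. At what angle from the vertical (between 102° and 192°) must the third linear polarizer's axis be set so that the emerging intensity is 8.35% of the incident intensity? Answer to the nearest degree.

I₁ = I₀ cos²(33° − 0°) = I₀ cos²(33°) = 0.7034 I₀.
I₂ = I₁ cos²(102° − 33°) = 0.7034 I₀ · cos²(69°) = 0.09033 I₀.
Need I₃/I₀ = 0.0835, so cos²(θ − 102°) = 0.0835 / 0.09033 = 0.9244.
θ − 102° = arccos(√0.9244) = 16.0°, giving θ ≈ 102 + 16.0 = 118.0°.

θ ≈ 118°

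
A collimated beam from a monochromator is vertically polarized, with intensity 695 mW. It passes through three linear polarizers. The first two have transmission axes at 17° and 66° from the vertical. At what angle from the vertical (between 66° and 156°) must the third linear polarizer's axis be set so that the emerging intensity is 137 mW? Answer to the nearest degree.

θ ≈ 111°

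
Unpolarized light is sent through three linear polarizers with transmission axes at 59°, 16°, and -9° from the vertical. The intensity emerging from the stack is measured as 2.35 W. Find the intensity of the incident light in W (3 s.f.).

I₀ ≈ 10.7 W

Unpolarized light through the first polarizer → I₁ = ½ I₀, now polarized at 59°.
I₂ = I₁ cos²(16° − 59°) = 0.5 I₀ · cos²(43°) = 0.2674 I₀.
I₃ = I₂ cos²(-9° − 16°) = 0.2674 I₀ · cos²(25°) = 0.2197 I₀.
So 2.35 W = 0.2197 I₀, giving I₀ = 2.35/0.2197 = 10.7 W.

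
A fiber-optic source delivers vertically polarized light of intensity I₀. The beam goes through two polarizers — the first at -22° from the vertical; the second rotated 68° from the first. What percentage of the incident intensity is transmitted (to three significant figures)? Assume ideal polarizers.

By Malus's law, I₁ = I₀ cos²(-22° − 0°) = I₀ cos²(22°) = 0.8597 I₀.
I₂ = I₁ cos²(68°) = 0.8597 · 0.1403 I₀ = 0.1206 I₀.
That is 12.06% of the incident intensity.

≈ 12.1%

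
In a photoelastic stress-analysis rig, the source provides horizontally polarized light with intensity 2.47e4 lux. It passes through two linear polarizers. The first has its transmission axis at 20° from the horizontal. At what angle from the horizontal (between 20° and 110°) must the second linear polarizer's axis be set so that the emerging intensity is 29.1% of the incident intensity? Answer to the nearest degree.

θ ≈ 75°

By Malus's law, I₁ = I₀ cos²(20° − 0°) = I₀ cos²(20°) = 0.883 I₀.
Need I₂/I₀ = 0.291, so cos²(θ − 20°) = 0.291 / 0.883 = 0.3296.
θ − 20° = arccos(√0.3296) = 55.0°, giving θ ≈ 20 + 55.0 = 75.0°.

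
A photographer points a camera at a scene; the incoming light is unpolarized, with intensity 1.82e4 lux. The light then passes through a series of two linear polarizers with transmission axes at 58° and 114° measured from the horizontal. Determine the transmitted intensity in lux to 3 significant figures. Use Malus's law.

I ≈ 2850 lux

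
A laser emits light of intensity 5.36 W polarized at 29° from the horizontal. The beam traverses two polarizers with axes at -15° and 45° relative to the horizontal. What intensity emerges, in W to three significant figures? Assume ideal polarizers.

I ≈ 0.693 W

By Malus's law, I₁ = 5.36 W · cos²(44°) = 2.774 W.
I₂ = I₁ · cos²(60°) = 2.774 · 0.25 = 0.6934 W.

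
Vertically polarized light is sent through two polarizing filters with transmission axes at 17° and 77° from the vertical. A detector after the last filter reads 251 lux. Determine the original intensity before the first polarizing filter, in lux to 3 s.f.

By Malus's law, I₁ = I₀ cos²(17° − 0°) = I₀ cos²(17°) = 0.9145 I₀.
I₂ = I₁ cos²(77° − 17°) = 0.9145 I₀ · cos²(60°) = 0.2286 I₀.
So 251 lux = 0.2286 I₀, giving I₀ = 251/0.2286 = 1098 lux.

I₀ ≈ 1100 lux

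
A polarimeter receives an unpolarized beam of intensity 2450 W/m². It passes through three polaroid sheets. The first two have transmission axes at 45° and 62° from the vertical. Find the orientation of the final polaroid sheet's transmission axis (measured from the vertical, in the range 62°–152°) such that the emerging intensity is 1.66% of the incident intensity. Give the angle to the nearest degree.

Unpolarized light through the first polarizer → I₁ = ½ I₀, now polarized at 45°.
I₂ = I₁ cos²(62° − 45°) = 0.5 I₀ · cos²(17°) = 0.4573 I₀.
Need I₃/I₀ = 0.0166, so cos²(θ − 62°) = 0.0166 / 0.4573 = 0.0363.
θ − 62° = arccos(√0.0363) = 79.0°, giving θ ≈ 62 + 79.0 = 141.0°.

θ ≈ 141°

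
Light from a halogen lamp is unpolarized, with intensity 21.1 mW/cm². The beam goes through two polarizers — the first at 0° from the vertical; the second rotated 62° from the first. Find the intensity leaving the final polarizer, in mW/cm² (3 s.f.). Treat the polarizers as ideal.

Unpolarized light through the first polarizer → I₁ = 21.1 mW/cm²/2 = 10.55 mW/cm², polarized at 0°.
I₂ = I₁ · cos²(62°) = 10.55 · 0.2204 = 2.325 mW/cm².

I ≈ 2.33 mW/cm²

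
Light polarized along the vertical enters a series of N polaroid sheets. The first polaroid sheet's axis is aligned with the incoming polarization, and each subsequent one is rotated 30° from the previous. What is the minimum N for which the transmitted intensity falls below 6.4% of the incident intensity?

First polarizer is aligned with the polarization: full transmission.
Each further stage multiplies by cos²(30°) = 0.75.
After N polarizers: T = 0.75^(N−1). Require T < 0.064 ⇒ N−1 > ln(0.064)/ln(0.75) = 9.56, so N−1 ≥ 10 and N = 11.
Check: N=11 gives T = 0.05631 < 0.064; N=10 gives T = 0.07508.

N = 11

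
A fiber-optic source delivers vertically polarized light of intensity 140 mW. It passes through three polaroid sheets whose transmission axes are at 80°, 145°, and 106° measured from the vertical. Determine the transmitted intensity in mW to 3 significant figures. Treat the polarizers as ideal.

I ≈ 0.455 mW

I₁ = 140 mW · cos²(80°) = 4.222 mW.
I₂ = I₁ · cos²(65°) = 4.222 · 0.1786 = 0.754 mW.
I₃ = I₂ · cos²(39°) = 0.754 · 0.604 = 0.4554 mW.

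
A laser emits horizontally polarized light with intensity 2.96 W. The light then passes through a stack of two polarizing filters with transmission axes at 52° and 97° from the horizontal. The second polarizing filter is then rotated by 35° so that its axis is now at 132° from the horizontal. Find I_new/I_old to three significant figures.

Before rotation:
By Malus's law, I₁ = I₀ cos²(52° − 0°) = I₀ cos²(52°) = 0.379 I₀.
I₂ = I₁ cos²(97° − 52°) = 0.379 I₀ · cos²(45°) = 0.1895 I₀.
After rotation:
I₁ = I₀ cos²(52° − 0°) = I₀ cos²(52°) = 0.379 I₀.
I₂ = I₁ cos²(132° − 52°) = 0.379 I₀ · cos²(80°) = 0.01143 I₀.
Ratio = 0.01143 / 0.1895 = 0.06031.

I_new/I_old ≈ 0.0603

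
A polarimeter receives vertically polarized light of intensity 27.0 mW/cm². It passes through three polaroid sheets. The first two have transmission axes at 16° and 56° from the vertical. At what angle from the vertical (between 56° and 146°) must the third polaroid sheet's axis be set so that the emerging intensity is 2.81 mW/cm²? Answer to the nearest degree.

θ ≈ 120°

By Malus's law, I₁ = I₀ cos²(16° − 0°) = I₀ cos²(16°) = 0.924 I₀.
I₂ = I₁ cos²(56° − 16°) = 0.924 I₀ · cos²(40°) = 0.5422 I₀.
Target fraction: 2.81 / 27.0 mW/cm² = 0.1041 of I₀.
Need I₃/I₀ = 0.1041, so cos²(θ − 56°) = 0.1041 / 0.5422 = 0.1919.
θ − 56° = arccos(√0.1919) = 64.0°, giving θ ≈ 56 + 64.0 = 120.0°.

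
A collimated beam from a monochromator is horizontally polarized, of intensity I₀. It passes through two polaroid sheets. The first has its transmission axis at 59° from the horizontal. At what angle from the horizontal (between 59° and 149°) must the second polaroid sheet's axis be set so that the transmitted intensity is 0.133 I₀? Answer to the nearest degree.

I₁ = I₀ cos²(59° − 0°) = I₀ cos²(59°) = 0.2653 I₀.
Need I₂/I₀ = 0.133, so cos²(θ − 59°) = 0.133 / 0.2653 = 0.5014.
θ − 59° = arccos(√0.5014) = 44.9°, giving θ ≈ 59 + 44.9 = 103.9°.

θ ≈ 104°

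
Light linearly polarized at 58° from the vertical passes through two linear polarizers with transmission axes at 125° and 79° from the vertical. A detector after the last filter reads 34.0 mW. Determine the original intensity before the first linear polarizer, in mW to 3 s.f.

By Malus's law, I₁ = I₀ cos²(125° − 58°) = I₀ cos²(67°) = 0.1527 I₀.
I₂ = I₁ cos²(79° − 125°) = 0.1527 I₀ · cos²(46°) = 0.07367 I₀.
So 34.0 mW = 0.07367 I₀, giving I₀ = 34.0/0.07367 = 461.5 mW.

I₀ ≈ 462 mW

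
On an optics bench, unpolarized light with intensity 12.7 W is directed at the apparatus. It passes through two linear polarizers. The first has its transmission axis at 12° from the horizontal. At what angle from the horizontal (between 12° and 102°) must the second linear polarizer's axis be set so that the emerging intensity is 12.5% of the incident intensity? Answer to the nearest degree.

θ ≈ 72°

Unpolarized light through the first polarizer → I₁ = ½ I₀, now polarized at 12°.
Need I₂/I₀ = 0.125, so cos²(θ − 12°) = 0.125 / 0.5 = 0.25.
θ − 12° = arccos(√0.25) = 60.0°, giving θ ≈ 12 + 60.0 = 72.0°.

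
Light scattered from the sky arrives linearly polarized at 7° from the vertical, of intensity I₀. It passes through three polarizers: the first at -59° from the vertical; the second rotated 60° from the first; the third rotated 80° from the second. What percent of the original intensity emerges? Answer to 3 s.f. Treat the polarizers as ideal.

By Malus's law, I₁ = I₀ cos²(-59° − 7°) = I₀ cos²(66°) = 0.1654 I₀.
I₂ = I₁ cos²(60°) = 0.1654 · 0.25 I₀ = 0.04136 I₀.
I₃ = I₂ cos²(80°) = 0.04136 · 0.03015 I₀ = 0.001247 I₀.
That is 0.1247% of the incident intensity.

≈ 0.125%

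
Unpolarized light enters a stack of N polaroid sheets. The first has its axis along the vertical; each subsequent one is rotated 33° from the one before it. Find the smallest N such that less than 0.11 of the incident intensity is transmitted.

First polarizer halves the unpolarized light: factor 1/2.
Each further stage multiplies by cos²(33°) = 0.7034.
After N polarizers: T = 0.5·0.7034^(N−1). Require T < 0.11 ⇒ N−1 > ln(0.11/0.5)/ln(0.7034) = 4.30, so N−1 ≥ 5 and N = 6.
Check: N=6 gives T = 0.08608 < 0.11; N=5 gives T = 0.1224.

N = 6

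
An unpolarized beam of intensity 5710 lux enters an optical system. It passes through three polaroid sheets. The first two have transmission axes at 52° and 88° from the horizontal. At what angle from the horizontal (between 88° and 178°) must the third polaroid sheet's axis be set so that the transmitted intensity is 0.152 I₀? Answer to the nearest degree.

θ ≈ 135°

Unpolarized light through the first polarizer → I₁ = ½ I₀, now polarized at 52°.
I₂ = I₁ cos²(88° − 52°) = 0.5 I₀ · cos²(36°) = 0.3273 I₀.
Need I₃/I₀ = 0.152, so cos²(θ − 88°) = 0.152 / 0.3273 = 0.4645.
θ − 88° = arccos(√0.4645) = 47.0°, giving θ ≈ 88 + 47.0 = 135.0°.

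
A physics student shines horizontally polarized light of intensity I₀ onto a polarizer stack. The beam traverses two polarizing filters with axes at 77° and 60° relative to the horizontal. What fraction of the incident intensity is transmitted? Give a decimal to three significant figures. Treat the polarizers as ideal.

≈ 0.0463 I₀

By Malus's law, I₁ = I₀ cos²(77° − 0°) = I₀ cos²(77°) = 0.0506 I₀.
I₂ = I₁ cos²(60° − 77°) = 0.0506 I₀ · cos²(17°) = 0.04628 I₀.
Transmitted fraction = 0.04628.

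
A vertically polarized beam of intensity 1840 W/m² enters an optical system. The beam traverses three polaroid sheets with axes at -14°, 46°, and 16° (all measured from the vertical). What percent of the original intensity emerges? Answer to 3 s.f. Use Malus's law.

≈ 17.7%

By Malus's law, I₁ = 1840 W/m² · cos²(14°) = 1732 W/m².
I₂ = I₁ · cos²(60°) = 1732 · 0.25 = 433.1 W/m².
I₃ = I₂ · cos²(30°) = 433.1 · 0.75 = 324.8 W/m².
That is 17.65% of the incident intensity.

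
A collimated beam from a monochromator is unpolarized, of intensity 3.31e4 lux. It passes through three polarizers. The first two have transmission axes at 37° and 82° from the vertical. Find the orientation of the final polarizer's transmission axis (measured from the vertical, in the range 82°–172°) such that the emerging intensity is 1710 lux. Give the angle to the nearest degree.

θ ≈ 145°

Unpolarized light through the first polarizer → I₁ = ½ I₀, now polarized at 37°.
I₂ = I₁ cos²(82° − 37°) = 0.5 I₀ · cos²(45°) = 0.25 I₀.
Target fraction: 1710 / 3.31e4 lux = 0.05166 of I₀.
Need I₃/I₀ = 0.05166, so cos²(θ − 82°) = 0.05166 / 0.25 = 0.2066.
θ − 82° = arccos(√0.2066) = 63.0°, giving θ ≈ 82 + 63.0 = 145.0°.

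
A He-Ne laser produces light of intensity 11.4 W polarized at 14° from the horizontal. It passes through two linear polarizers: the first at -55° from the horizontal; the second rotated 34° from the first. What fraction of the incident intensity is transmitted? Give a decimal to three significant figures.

By Malus's law, I₁ = 11.4 W · cos²(69°) = 1.464 W.
I₂ = I₁ · cos²(34°) = 1.464 · 0.6873 = 1.006 W.
Transmitted fraction = 0.08827.

I/I₀ ≈ 0.0883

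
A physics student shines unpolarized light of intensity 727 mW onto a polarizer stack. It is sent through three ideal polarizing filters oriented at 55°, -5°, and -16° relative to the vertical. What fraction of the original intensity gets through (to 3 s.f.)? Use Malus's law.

Unpolarized light through the first polarizer → I₁ = 727 mW/2 = 363.5 mW, polarized at 55°.
I₂ = I₁ · cos²(60°) = 363.5 · 0.25 = 90.88 mW.
I₃ = I₂ · cos²(11°) = 90.88 · 0.9636 = 87.57 mW.
Transmitted fraction = 0.1204.

I/I₀ ≈ 0.120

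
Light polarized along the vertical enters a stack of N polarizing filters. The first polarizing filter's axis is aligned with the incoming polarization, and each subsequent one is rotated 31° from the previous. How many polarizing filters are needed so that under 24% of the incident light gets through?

First polarizer is aligned with the polarization: full transmission.
Each further stage multiplies by cos²(31°) = 0.7347.
After N polarizers: T = 0.7347^(N−1). Require T < 0.24 ⇒ N−1 > ln(0.24)/ln(0.7347) = 4.63, so N−1 ≥ 5 and N = 6.
Check: N=6 gives T = 0.2141 < 0.24; N=5 gives T = 0.2914.

N = 6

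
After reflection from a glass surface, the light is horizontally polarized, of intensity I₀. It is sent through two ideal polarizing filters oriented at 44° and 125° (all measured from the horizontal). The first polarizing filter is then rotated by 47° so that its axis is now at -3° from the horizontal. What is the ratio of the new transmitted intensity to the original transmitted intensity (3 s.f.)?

I_new/I_old ≈ 29.9

Before rotation:
By Malus's law, I₁ = I₀ cos²(44° − 0°) = I₀ cos²(44°) = 0.5174 I₀.
I₂ = I₁ cos²(125° − 44°) = 0.5174 I₀ · cos²(81°) = 0.01266 I₀.
After rotation:
I₁ = I₀ cos²(-3° − 0°) = I₀ cos²(3°) = 0.9973 I₀.
Angle between axes 1 and 2: 52°. I₂ = 0.9973 I₀ · cos²(52°) = 0.378 I₀.
Ratio = 0.378 / 0.01266 = 29.85.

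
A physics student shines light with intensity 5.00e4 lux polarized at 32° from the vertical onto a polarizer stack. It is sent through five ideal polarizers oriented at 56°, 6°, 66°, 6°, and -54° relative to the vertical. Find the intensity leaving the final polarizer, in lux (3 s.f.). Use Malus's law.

I ≈ 269 lux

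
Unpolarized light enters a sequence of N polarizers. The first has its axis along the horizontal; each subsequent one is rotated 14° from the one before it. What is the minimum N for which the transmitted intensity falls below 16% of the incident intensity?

First polarizer halves the unpolarized light: factor 1/2.
Each further stage multiplies by cos²(14°) = 0.9415.
After N polarizers: T = 0.5·0.9415^(N−1). Require T < 0.16 ⇒ N−1 > ln(0.16/0.5)/ln(0.9415) = 18.89, so N−1 ≥ 19 and N = 20.
Check: N=20 gives T = 0.159 < 0.16; N=19 gives T = 0.1689.

N = 20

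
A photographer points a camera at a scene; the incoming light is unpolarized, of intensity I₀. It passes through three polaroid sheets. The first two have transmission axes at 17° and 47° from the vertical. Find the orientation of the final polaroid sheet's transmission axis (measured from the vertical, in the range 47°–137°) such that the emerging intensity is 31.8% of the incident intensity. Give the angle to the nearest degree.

θ ≈ 70°

Unpolarized light through the first polarizer → I₁ = ½ I₀, now polarized at 17°.
I₂ = I₁ cos²(47° − 17°) = 0.5 I₀ · cos²(30°) = 0.375 I₀.
Need I₃/I₀ = 0.318, so cos²(θ − 47°) = 0.318 / 0.375 = 0.848.
θ − 47° = arccos(√0.848) = 22.9°, giving θ ≈ 47 + 22.9 = 69.9°.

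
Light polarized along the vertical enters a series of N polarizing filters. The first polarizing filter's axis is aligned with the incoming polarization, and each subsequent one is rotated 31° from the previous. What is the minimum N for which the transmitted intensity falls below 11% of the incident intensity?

N = 9

First polarizer is aligned with the polarization: full transmission.
Each further stage multiplies by cos²(31°) = 0.7347.
After N polarizers: T = 0.7347^(N−1). Require T < 0.11 ⇒ N−1 > ln(0.11)/ln(0.7347) = 7.16, so N−1 ≥ 8 and N = 9.
Check: N=9 gives T = 0.08493 < 0.11; N=8 gives T = 0.1156.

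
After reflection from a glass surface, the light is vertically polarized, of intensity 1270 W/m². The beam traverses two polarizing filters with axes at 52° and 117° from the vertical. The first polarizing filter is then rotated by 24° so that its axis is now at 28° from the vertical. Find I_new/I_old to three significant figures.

Before rotation:
By Malus's law, I₁ = I₀ cos²(52° − 0°) = I₀ cos²(52°) = 0.379 I₀.
I₂ = I₁ cos²(117° − 52°) = 0.379 I₀ · cos²(65°) = 0.0677 I₀.
After rotation:
I₁ = I₀ cos²(28° − 0°) = I₀ cos²(28°) = 0.7796 I₀.
I₂ = I₁ cos²(117° − 28°) = 0.7796 I₀ · cos²(89°) = 0.0002375 I₀.
Ratio = 0.0002375 / 0.0677 = 0.003508.

I_new/I_old ≈ 0.00351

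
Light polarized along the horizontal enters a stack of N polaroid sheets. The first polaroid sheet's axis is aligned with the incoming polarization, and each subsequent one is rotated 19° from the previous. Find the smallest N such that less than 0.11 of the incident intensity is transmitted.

N = 21

First polarizer is aligned with the polarization: full transmission.
Each further stage multiplies by cos²(19°) = 0.894.
After N polarizers: T = 0.894^(N−1). Require T < 0.11 ⇒ N−1 > ln(0.11)/ln(0.894) = 19.70, so N−1 ≥ 20 and N = 21.
Check: N=21 gives T = 0.1064 < 0.11; N=20 gives T = 0.119.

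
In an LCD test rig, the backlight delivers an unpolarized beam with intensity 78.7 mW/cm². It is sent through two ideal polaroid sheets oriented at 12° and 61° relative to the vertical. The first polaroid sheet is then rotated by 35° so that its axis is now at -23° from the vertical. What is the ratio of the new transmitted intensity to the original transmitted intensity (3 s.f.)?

I_new/I_old ≈ 0.0254

Before rotation:
Unpolarized light through the first polarizer → I₁ = ½ I₀, now polarized at 12°.
I₂ = I₁ cos²(61° − 12°) = 0.5 I₀ · cos²(49°) = 0.2152 I₀.
After rotation:
Unpolarized light through the first polarizer → I₁ = ½ I₀, now polarized at -23°.
I₂ = I₁ cos²(61° + 23°) = 0.5 I₀ · cos²(84°) = 0.005463 I₀.
Ratio = 0.005463 / 0.2152 = 0.02539.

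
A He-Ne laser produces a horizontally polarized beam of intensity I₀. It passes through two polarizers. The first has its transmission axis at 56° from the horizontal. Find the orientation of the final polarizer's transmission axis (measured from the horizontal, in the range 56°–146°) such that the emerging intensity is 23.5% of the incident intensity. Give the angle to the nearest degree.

θ ≈ 86°

I₁ = I₀ cos²(56° − 0°) = I₀ cos²(56°) = 0.3127 I₀.
Need I₂/I₀ = 0.235, so cos²(θ − 56°) = 0.235 / 0.3127 = 0.7515.
θ − 56° = arccos(√0.7515) = 29.9°, giving θ ≈ 56 + 29.9 = 85.9°.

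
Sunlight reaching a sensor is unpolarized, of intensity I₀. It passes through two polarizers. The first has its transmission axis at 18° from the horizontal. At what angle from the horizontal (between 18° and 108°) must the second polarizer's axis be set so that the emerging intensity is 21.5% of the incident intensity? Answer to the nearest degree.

θ ≈ 67°

Unpolarized light through the first polarizer → I₁ = ½ I₀, now polarized at 18°.
Need I₂/I₀ = 0.215, so cos²(θ − 18°) = 0.215 / 0.5 = 0.43.
θ − 18° = arccos(√0.43) = 49.0°, giving θ ≈ 18 + 49.0 = 67.0°.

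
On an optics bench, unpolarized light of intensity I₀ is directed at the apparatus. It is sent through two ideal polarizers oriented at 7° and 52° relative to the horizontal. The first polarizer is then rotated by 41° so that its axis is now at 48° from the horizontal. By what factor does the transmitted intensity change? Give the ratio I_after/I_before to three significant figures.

I_new/I_old ≈ 1.99

Before rotation:
Unpolarized light through the first polarizer → I₁ = ½ I₀, now polarized at 7°.
I₂ = I₁ cos²(52° − 7°) = 0.5 I₀ · cos²(45°) = 0.25 I₀.
After rotation:
Unpolarized light through the first polarizer → I₁ = ½ I₀, now polarized at 48°.
I₂ = I₁ cos²(52° − 48°) = 0.5 I₀ · cos²(4°) = 0.4976 I₀.
Ratio = 0.4976 / 0.25 = 1.99.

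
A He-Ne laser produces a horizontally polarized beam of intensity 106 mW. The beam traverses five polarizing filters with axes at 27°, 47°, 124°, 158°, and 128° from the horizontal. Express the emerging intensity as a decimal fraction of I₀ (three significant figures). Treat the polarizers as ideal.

I₁ = 106 mW · cos²(27°) = 84.15 mW.
I₂ = I₁ · cos²(20°) = 84.15 · 0.883 = 74.31 mW.
I₃ = I₂ · cos²(77°) = 74.31 · 0.0506 = 3.76 mW.
I₄ = I₃ · cos²(34°) = 3.76 · 0.6873 = 2.584 mW.
I₅ = I₄ · cos²(30°) = 2.584 · 0.75 = 1.938 mW.
Transmitted fraction = 0.01829.

I/I₀ ≈ 0.0183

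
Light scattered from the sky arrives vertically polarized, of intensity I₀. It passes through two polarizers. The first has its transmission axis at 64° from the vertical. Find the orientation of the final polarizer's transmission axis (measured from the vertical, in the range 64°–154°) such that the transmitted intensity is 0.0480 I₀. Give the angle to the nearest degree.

I₁ = I₀ cos²(64° − 0°) = I₀ cos²(64°) = 0.1922 I₀.
Need I₂/I₀ = 0.048, so cos²(θ − 64°) = 0.048 / 0.1922 = 0.2498.
θ − 64° = arccos(√0.2498) = 60.0°, giving θ ≈ 64 + 60.0 = 124.0°.

θ ≈ 124°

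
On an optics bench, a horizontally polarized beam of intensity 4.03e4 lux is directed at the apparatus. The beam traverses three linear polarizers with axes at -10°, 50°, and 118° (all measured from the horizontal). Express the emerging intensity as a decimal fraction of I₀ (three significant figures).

I/I₀ ≈ 0.0340

I₁ = 4.03e4 lux · cos²(10°) = 3.908e+04 lux.
I₂ = I₁ · cos²(60°) = 3.908e+04 · 0.25 = 9771 lux.
I₃ = I₂ · cos²(68°) = 9771 · 0.1403 = 1371 lux.
Transmitted fraction = 0.03402.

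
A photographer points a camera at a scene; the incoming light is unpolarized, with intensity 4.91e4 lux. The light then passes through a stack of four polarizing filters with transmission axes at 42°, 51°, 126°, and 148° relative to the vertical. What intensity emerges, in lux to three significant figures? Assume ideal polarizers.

I ≈ 1380 lux

Unpolarized light through the first polarizer → I₁ = 4.91e4 lux/2 = 2.455e+04 lux, polarized at 42°.
I₂ = I₁ · cos²(9°) = 2.455e+04 · 0.9755 = 2.395e+04 lux.
I₃ = I₂ · cos²(75°) = 2.395e+04 · 0.06699 = 1604 lux.
I₄ = I₃ · cos²(22°) = 1604 · 0.8597 = 1379 lux.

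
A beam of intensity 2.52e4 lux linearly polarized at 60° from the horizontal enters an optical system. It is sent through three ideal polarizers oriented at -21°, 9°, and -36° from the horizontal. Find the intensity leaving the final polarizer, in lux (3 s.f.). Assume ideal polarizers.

I ≈ 231 lux

By Malus's law, I₁ = 2.52e4 lux · cos²(81°) = 616.7 lux.
I₂ = I₁ · cos²(30°) = 616.7 · 0.75 = 462.5 lux.
I₃ = I₂ · cos²(45°) = 462.5 · 0.5 = 231.3 lux.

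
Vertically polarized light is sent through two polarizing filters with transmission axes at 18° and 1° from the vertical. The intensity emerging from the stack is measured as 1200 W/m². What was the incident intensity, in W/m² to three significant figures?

I₀ ≈ 1450 W/m²

By Malus's law, I₁ = I₀ cos²(18° − 0°) = I₀ cos²(18°) = 0.9045 I₀.
I₂ = I₁ cos²(1° − 18°) = 0.9045 I₀ · cos²(17°) = 0.8272 I₀.
So 1200 W/m² = 0.8272 I₀, giving I₀ = 1200/0.8272 = 1451 W/m².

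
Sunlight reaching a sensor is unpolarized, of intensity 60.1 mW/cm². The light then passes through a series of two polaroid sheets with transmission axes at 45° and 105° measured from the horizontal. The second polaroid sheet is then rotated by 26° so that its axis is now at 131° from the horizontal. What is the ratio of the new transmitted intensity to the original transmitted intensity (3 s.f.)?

Before rotation:
Unpolarized light through the first polarizer → I₁ = ½ I₀, now polarized at 45°.
I₂ = I₁ cos²(105° − 45°) = 0.5 I₀ · cos²(60°) = 0.125 I₀.
After rotation:
Unpolarized light through the first polarizer → I₁ = ½ I₀, now polarized at 45°.
I₂ = I₁ cos²(131° − 45°) = 0.5 I₀ · cos²(86°) = 0.002433 I₀.
Ratio = 0.002433 / 0.125 = 0.01946.

I_new/I_old ≈ 0.0195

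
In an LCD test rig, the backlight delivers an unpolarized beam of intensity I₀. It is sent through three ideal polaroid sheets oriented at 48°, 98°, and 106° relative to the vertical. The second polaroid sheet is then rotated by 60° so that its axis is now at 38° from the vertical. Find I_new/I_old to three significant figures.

I_new/I_old ≈ 0.336

Before rotation:
Unpolarized light through the first polarizer → I₁ = ½ I₀, now polarized at 48°.
I₂ = I₁ cos²(98° − 48°) = 0.5 I₀ · cos²(50°) = 0.2066 I₀.
I₃ = I₂ cos²(106° − 98°) = 0.2066 I₀ · cos²(8°) = 0.2026 I₀.
After rotation:
Unpolarized light through the first polarizer → I₁ = ½ I₀, now polarized at 48°.
I₂ = I₁ cos²(38° − 48°) = 0.5 I₀ · cos²(10°) = 0.4849 I₀.
I₃ = I₂ cos²(106° − 38°) = 0.4849 I₀ · cos²(68°) = 0.06805 I₀.
Ratio = 0.06805 / 0.2026 = 0.3359.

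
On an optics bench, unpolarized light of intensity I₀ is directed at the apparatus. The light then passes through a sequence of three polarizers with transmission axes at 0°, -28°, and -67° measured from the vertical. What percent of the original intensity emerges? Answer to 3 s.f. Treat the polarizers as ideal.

≈ 23.5%

Unpolarized light through the first polarizer → I₁ = ½ I₀, now polarized at 0°.
I₂ = I₁ cos²(-28° − 0°) = 0.5 I₀ · cos²(28°) = 0.3898 I₀.
I₃ = I₂ cos²(-67° + 28°) = 0.3898 I₀ · cos²(39°) = 0.2354 I₀.
That is 23.54% of the incident intensity.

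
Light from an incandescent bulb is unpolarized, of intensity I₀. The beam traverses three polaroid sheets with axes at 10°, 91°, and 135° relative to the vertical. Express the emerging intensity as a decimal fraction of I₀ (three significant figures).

Unpolarized light through the first polarizer → I₁ = ½ I₀, now polarized at 10°.
I₂ = I₁ cos²(91° − 10°) = 0.5 I₀ · cos²(81°) = 0.01224 I₀.
I₃ = I₂ cos²(135° − 91°) = 0.01224 I₀ · cos²(44°) = 0.006331 I₀.
Transmitted fraction = 0.006331.

≈ 0.00633 I₀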